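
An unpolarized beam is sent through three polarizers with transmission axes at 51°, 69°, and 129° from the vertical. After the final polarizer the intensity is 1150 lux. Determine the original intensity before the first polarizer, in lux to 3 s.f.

I₀ ≈ 1.02e4 lux

Unpolarized light through the first polarizer → I₁ = ½ I₀, now polarized at 51°.
I₂ = I₁ cos²(69° − 51°) = 0.5 I₀ · cos²(18°) = 0.4523 I₀.
I₃ = I₂ cos²(129° − 69°) = 0.4523 I₀ · cos²(60°) = 0.1131 I₀.
So 1150 lux = 0.1131 I₀, giving I₀ = 1150/0.1131 = 1.017e+04 lux.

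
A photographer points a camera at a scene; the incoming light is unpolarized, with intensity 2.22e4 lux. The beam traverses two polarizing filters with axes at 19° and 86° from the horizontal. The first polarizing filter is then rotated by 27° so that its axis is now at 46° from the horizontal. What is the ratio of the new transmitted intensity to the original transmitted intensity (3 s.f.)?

Before rotation:
Unpolarized light through the first polarizer → I₁ = ½ I₀, now polarized at 19°.
I₂ = I₁ cos²(86° − 19°) = 0.5 I₀ · cos²(67°) = 0.07634 I₀.
After rotation:
Unpolarized light through the first polarizer → I₁ = ½ I₀, now polarized at 46°.
I₂ = I₁ cos²(86° − 46°) = 0.5 I₀ · cos²(40°) = 0.2934 I₀.
Ratio = 0.2934 / 0.07634 = 3.844.

I_new/I_old ≈ 3.84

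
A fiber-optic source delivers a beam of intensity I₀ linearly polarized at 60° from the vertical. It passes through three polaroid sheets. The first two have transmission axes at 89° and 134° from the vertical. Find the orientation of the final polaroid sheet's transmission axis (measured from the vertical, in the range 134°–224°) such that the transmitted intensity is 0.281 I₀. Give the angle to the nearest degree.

I₁ = I₀ cos²(89° − 60°) = I₀ cos²(29°) = 0.765 I₀.
I₂ = I₁ cos²(134° − 89°) = 0.765 I₀ · cos²(45°) = 0.3825 I₀.
Need I₃/I₀ = 0.281, so cos²(θ − 134°) = 0.281 / 0.3825 = 0.7347.
θ − 134° = arccos(√0.7347) = 31.0°, giving θ ≈ 134 + 31.0 = 165.0°.

θ ≈ 165°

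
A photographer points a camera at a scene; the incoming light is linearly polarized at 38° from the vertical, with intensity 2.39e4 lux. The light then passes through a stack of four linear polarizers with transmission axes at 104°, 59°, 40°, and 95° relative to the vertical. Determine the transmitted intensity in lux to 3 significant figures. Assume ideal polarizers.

I ≈ 581 lux

I₁ = 2.39e4 lux · cos²(66°) = 3954 lux.
I₂ = I₁ · cos²(45°) = 3954 · 0.5 = 1977 lux.
I₃ = I₂ · cos²(19°) = 1977 · 0.894 = 1767 lux.
I₄ = I₃ · cos²(55°) = 1767 · 0.329 = 581.5 lux.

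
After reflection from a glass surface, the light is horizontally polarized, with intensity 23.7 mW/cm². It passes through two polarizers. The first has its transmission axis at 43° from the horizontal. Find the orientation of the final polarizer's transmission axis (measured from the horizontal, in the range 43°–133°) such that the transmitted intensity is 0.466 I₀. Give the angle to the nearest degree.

By Malus's law, I₁ = I₀ cos²(43° − 0°) = I₀ cos²(43°) = 0.5349 I₀.
Need I₂/I₀ = 0.466, so cos²(θ − 43°) = 0.466 / 0.5349 = 0.8712.
θ − 43° = arccos(√0.8712) = 21.0°, giving θ ≈ 43 + 21.0 = 64.0°.

θ ≈ 64°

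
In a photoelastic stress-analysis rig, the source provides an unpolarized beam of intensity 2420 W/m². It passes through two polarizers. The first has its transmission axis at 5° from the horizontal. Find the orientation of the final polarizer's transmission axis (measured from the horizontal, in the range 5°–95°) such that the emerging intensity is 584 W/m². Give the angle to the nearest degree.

θ ≈ 51°

Unpolarized light through the first polarizer → I₁ = ½ I₀, now polarized at 5°.
Target fraction: 584 / 2420 W/m² = 0.2413 of I₀.
Need I₂/I₀ = 0.2413, so cos²(θ − 5°) = 0.2413 / 0.5 = 0.4826.
θ − 5° = arccos(√0.4826) = 46.0°, giving θ ≈ 5 + 46.0 = 51.0°.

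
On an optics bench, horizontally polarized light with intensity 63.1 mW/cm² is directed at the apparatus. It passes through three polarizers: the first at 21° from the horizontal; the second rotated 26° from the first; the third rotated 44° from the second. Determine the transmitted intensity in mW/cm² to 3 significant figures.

I ≈ 23.0 mW/cm²

I₁ = 63.1 mW/cm² · cos²(21°) = 55 mW/cm².
I₂ = I₁ · cos²(26°) = 55 · 0.8078 = 44.43 mW/cm².
I₃ = I₂ · cos²(44°) = 44.43 · 0.5174 = 22.99 mW/cm².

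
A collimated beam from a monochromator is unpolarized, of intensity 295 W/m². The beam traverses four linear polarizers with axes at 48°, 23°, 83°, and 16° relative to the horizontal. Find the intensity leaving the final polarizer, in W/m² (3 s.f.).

Unpolarized light through the first polarizer → I₁ = 295 W/m²/2 = 147.5 W/m², polarized at 48°.
I₂ = I₁ · cos²(25°) = 147.5 · 0.8214 = 121.2 W/m².
I₃ = I₂ · cos²(60°) = 121.2 · 0.25 = 30.29 W/m².
I₄ = I₃ · cos²(67°) = 30.29 · 0.1527 = 4.624 W/m².

I ≈ 4.62 W/m²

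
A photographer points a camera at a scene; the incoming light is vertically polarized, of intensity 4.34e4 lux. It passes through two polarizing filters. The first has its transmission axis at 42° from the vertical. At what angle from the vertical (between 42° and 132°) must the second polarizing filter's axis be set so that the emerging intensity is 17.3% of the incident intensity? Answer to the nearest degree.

By Malus's law, I₁ = I₀ cos²(42° − 0°) = I₀ cos²(42°) = 0.5523 I₀.
Need I₂/I₀ = 0.173, so cos²(θ − 42°) = 0.173 / 0.5523 = 0.3133.
θ − 42° = arccos(√0.3133) = 56.0°, giving θ ≈ 42 + 56.0 = 98.0°.

θ ≈ 98°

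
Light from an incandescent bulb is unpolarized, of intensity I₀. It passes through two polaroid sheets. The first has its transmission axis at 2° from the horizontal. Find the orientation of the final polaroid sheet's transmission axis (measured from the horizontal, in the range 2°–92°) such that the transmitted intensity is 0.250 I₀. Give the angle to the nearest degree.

Unpolarized light through the first polarizer → I₁ = ½ I₀, now polarized at 2°.
Need I₂/I₀ = 0.25, so cos²(θ − 2°) = 0.25 / 0.5 = 0.5.
θ − 2° = arccos(√0.5) = 45.0°, giving θ ≈ 2 + 45.0 = 47.0°.

θ ≈ 47°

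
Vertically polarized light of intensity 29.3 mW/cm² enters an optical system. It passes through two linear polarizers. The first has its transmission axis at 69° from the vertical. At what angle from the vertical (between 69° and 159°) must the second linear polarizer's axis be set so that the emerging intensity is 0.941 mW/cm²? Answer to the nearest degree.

θ ≈ 129°

I₁ = I₀ cos²(69° − 0°) = I₀ cos²(69°) = 0.1284 I₀.
Target fraction: 0.941 / 29.3 mW/cm² = 0.03212 of I₀.
Need I₂/I₀ = 0.03212, so cos²(θ − 69°) = 0.03212 / 0.1284 = 0.2501.
θ − 69° = arccos(√0.2501) = 60.0°, giving θ ≈ 69 + 60.0 = 129.0°.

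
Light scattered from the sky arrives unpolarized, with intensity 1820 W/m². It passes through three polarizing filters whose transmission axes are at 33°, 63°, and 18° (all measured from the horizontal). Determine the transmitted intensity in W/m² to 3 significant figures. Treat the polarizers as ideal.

Unpolarized light through the first polarizer → I₁ = 1820 W/m²/2 = 910 W/m², polarized at 33°.
I₂ = I₁ · cos²(30°) = 910 · 0.75 = 682.5 W/m².
I₃ = I₂ · cos²(45°) = 682.5 · 0.5 = 341.3 W/m².

I ≈ 341 W/m²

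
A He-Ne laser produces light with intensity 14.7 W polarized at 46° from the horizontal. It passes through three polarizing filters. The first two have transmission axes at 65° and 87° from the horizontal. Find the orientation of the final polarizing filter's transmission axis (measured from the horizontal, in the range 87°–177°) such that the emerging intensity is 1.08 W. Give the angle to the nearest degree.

I₁ = I₀ cos²(65° − 46°) = I₀ cos²(19°) = 0.894 I₀.
I₂ = I₁ cos²(87° − 65°) = 0.894 I₀ · cos²(22°) = 0.7685 I₀.
Target fraction: 1.08 / 14.7 W = 0.07347 of I₀.
Need I₃/I₀ = 0.07347, so cos²(θ − 87°) = 0.07347 / 0.7685 = 0.09559.
θ − 87° = arccos(√0.09559) = 72.0°, giving θ ≈ 87 + 72.0 = 159.0°.

θ ≈ 159°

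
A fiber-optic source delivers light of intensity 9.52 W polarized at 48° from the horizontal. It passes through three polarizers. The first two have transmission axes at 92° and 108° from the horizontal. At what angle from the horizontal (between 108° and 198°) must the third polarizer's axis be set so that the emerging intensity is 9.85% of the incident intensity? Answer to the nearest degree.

θ ≈ 171°

I₁ = I₀ cos²(92° − 48°) = I₀ cos²(44°) = 0.5174 I₀.
I₂ = I₁ cos²(108° − 92°) = 0.5174 I₀ · cos²(16°) = 0.4781 I₀.
Need I₃/I₀ = 0.0985, so cos²(θ − 108°) = 0.0985 / 0.4781 = 0.206.
θ − 108° = arccos(√0.206) = 63.0°, giving θ ≈ 108 + 63.0 = 171.0°.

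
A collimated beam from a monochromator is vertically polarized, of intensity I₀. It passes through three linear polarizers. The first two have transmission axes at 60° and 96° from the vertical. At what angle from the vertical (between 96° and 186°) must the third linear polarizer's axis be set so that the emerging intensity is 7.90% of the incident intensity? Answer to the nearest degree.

By Malus's law, I₁ = I₀ cos²(60° − 0°) = I₀ cos²(60°) = 0.25 I₀.
I₂ = I₁ cos²(96° − 60°) = 0.25 I₀ · cos²(36°) = 0.1636 I₀.
Need I₃/I₀ = 0.079, so cos²(θ − 96°) = 0.079 / 0.1636 = 0.4828.
θ − 96° = arccos(√0.4828) = 46.0°, giving θ ≈ 96 + 46.0 = 142.0°.

θ ≈ 142°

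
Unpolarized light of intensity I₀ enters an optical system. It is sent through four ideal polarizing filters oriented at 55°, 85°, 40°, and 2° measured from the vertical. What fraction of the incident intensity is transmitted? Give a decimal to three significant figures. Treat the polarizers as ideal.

Unpolarized light through the first polarizer → I₁ = ½ I₀, now polarized at 55°.
I₂ = I₁ cos²(85° − 55°) = 0.5 I₀ · cos²(30°) = 0.375 I₀.
I₃ = I₂ cos²(40° − 85°) = 0.375 I₀ · cos²(45°) = 0.1875 I₀.
I₄ = I₃ cos²(2° − 40°) = 0.1875 I₀ · cos²(38°) = 0.1164 I₀.
Transmitted fraction = 0.1164.

≈ 0.116 I₀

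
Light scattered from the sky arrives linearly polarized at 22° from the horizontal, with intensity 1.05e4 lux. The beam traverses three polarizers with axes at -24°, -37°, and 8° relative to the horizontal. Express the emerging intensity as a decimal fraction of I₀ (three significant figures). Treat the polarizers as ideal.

I₁ = 1.05e4 lux · cos²(46°) = 5067 lux.
I₂ = I₁ · cos²(13°) = 5067 · 0.9494 = 4810 lux.
I₃ = I₂ · cos²(45°) = 4810 · 0.5 = 2405 lux.
Transmitted fraction = 0.2291.

I/I₀ ≈ 0.229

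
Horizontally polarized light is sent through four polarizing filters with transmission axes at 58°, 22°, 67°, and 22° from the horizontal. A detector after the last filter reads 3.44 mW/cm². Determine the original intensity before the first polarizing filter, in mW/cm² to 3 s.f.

I₀ ≈ 74.9 mW/cm²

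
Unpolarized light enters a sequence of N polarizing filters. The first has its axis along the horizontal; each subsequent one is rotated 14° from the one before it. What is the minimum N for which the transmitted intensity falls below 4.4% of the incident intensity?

First polarizer halves the unpolarized light: factor 1/2.
Each further stage multiplies by cos²(14°) = 0.9415.
After N polarizers: T = 0.5·0.9415^(N−1). Require T < 0.044 ⇒ N−1 > ln(0.044/0.5)/ln(0.9415) = 40.30, so N−1 ≥ 41 and N = 42.
Check: N=42 gives T = 0.04218 < 0.044; N=41 gives T = 0.0448.

N = 42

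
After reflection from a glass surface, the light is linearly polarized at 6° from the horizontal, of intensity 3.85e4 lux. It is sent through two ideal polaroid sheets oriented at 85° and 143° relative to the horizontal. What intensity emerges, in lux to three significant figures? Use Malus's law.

I ≈ 394 lux

By Malus's law, I₁ = 3.85e4 lux · cos²(79°) = 1402 lux.
I₂ = I₁ · cos²(58°) = 1402 · 0.2808 = 393.6 lux.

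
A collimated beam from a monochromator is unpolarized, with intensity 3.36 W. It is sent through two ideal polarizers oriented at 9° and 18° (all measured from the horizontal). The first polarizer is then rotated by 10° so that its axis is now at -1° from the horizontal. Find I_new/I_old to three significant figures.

I_new/I_old ≈ 0.916

Before rotation:
Unpolarized light through the first polarizer → I₁ = ½ I₀, now polarized at 9°.
I₂ = I₁ cos²(18° − 9°) = 0.5 I₀ · cos²(9°) = 0.4878 I₀.
After rotation:
Unpolarized light through the first polarizer → I₁ = ½ I₀, now polarized at -1°.
I₂ = I₁ cos²(18° + 1°) = 0.5 I₀ · cos²(19°) = 0.447 I₀.
Ratio = 0.447 / 0.4878 = 0.9164.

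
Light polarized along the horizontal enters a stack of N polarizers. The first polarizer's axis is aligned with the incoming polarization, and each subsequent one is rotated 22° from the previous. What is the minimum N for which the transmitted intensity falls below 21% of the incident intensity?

N = 12

First polarizer is aligned with the polarization: full transmission.
Each further stage multiplies by cos²(22°) = 0.8597.
After N polarizers: T = 0.8597^(N−1). Require T < 0.21 ⇒ N−1 > ln(0.21)/ln(0.8597) = 10.32, so N−1 ≥ 11 and N = 12.
Check: N=12 gives T = 0.1895 < 0.21; N=11 gives T = 0.2205.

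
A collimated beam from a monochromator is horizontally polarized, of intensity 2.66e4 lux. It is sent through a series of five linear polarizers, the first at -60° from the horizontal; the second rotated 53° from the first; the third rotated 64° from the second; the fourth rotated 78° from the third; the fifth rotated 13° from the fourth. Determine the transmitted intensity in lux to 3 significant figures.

I ≈ 19.0 lux

I₁ = 2.66e4 lux · cos²(60°) = 6650 lux.
I₂ = I₁ · cos²(53°) = 6650 · 0.3622 = 2409 lux.
I₃ = I₂ · cos²(64°) = 2409 · 0.1922 = 462.8 lux.
I₄ = I₃ · cos²(78°) = 462.8 · 0.04323 = 20.01 lux.
I₅ = I₄ · cos²(13°) = 20.01 · 0.9494 = 18.99 lux.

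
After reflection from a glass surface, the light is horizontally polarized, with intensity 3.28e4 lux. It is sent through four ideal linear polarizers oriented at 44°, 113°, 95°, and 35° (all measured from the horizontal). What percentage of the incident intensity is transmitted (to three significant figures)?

≈ 1.50%

I₁ = 3.28e4 lux · cos²(44°) = 1.697e+04 lux.
I₂ = I₁ · cos²(69°) = 1.697e+04 · 0.1284 = 2180 lux.
I₃ = I₂ · cos²(18°) = 2180 · 0.9045 = 1972 lux.
I₄ = I₃ · cos²(60°) = 1972 · 0.25 = 492.9 lux.
That is 1.503% of the incident intensity.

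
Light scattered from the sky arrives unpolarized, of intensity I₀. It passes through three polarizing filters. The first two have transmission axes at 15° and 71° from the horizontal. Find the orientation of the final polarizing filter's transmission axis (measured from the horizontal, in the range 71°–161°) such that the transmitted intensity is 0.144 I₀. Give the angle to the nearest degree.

θ ≈ 87°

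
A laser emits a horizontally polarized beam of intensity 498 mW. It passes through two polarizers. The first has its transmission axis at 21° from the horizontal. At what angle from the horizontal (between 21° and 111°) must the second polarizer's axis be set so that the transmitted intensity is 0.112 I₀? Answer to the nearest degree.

θ ≈ 90°

I₁ = I₀ cos²(21° − 0°) = I₀ cos²(21°) = 0.8716 I₀.
Need I₂/I₀ = 0.112, so cos²(θ − 21°) = 0.112 / 0.8716 = 0.1285.
θ − 21° = arccos(√0.1285) = 69.0°, giving θ ≈ 21 + 69.0 = 90.0°.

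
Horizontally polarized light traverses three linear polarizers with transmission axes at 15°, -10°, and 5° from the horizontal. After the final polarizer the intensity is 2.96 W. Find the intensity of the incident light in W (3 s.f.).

I₁ = I₀ cos²(15° − 0°) = I₀ cos²(15°) = 0.933 I₀.
I₂ = I₁ cos²(-10° − 15°) = 0.933 I₀ · cos²(25°) = 0.7664 I₀.
I₃ = I₂ cos²(5° + 10°) = 0.7664 I₀ · cos²(15°) = 0.715 I₀.
So 2.96 W = 0.715 I₀, giving I₀ = 2.96/0.715 = 4.14 W.

I₀ ≈ 4.14 W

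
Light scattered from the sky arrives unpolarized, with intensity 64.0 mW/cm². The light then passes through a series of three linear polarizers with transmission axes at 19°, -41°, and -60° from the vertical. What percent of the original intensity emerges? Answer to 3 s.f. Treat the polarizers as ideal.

≈ 11.2%

Unpolarized light through the first polarizer → I₁ = 64.0 mW/cm²/2 = 32 mW/cm², polarized at 19°.
I₂ = I₁ · cos²(60°) = 32 · 0.25 = 8 mW/cm².
I₃ = I₂ · cos²(19°) = 8 · 0.894 = 7.152 mW/cm².
That is 11.18% of the incident intensity.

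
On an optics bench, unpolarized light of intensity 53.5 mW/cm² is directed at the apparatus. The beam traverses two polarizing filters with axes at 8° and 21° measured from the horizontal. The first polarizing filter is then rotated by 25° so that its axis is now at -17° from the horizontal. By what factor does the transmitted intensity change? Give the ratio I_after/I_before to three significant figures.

Before rotation:
Unpolarized light through the first polarizer → I₁ = ½ I₀, now polarized at 8°.
I₂ = I₁ cos²(21° − 8°) = 0.5 I₀ · cos²(13°) = 0.4747 I₀.
After rotation:
Unpolarized light through the first polarizer → I₁ = ½ I₀, now polarized at -17°.
I₂ = I₁ cos²(21° + 17°) = 0.5 I₀ · cos²(38°) = 0.3105 I₀.
Ratio = 0.3105 / 0.4747 = 0.6541.

I_new/I_old ≈ 0.654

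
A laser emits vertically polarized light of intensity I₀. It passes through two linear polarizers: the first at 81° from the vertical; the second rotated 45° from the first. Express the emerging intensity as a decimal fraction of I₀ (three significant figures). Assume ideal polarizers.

≈ 0.0122 I₀

I₁ = I₀ cos²(81° − 0°) = I₀ cos²(81°) = 0.02447 I₀.
I₂ = I₁ cos²(45°) = 0.02447 · 0.5 I₀ = 0.01224 I₀.
Transmitted fraction = 0.01224.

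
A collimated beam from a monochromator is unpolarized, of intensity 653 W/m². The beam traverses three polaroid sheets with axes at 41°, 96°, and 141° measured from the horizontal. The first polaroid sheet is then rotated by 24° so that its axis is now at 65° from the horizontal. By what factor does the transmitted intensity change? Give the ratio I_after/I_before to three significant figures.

I_new/I_old ≈ 2.23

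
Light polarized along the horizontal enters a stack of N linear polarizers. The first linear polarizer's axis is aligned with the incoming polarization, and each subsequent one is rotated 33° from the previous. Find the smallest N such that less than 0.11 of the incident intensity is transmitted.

N = 8

First polarizer is aligned with the polarization: full transmission.
Each further stage multiplies by cos²(33°) = 0.7034.
After N polarizers: T = 0.7034^(N−1). Require T < 0.11 ⇒ N−1 > ln(0.11)/ln(0.7034) = 6.27, so N−1 ≥ 7 and N = 8.
Check: N=8 gives T = 0.08517 < 0.11; N=7 gives T = 0.1211.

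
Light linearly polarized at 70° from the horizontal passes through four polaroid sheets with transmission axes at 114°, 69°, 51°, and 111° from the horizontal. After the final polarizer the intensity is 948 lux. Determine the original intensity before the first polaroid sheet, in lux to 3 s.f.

I₀ ≈ 1.62e4 lux

I₁ = I₀ cos²(114° − 70°) = I₀ cos²(44°) = 0.5174 I₀.
I₂ = I₁ cos²(69° − 114°) = 0.5174 I₀ · cos²(45°) = 0.2587 I₀.
I₃ = I₂ cos²(51° − 69°) = 0.2587 I₀ · cos²(18°) = 0.234 I₀.
I₄ = I₃ cos²(111° − 51°) = 0.234 I₀ · cos²(60°) = 0.0585 I₀.
So 948 lux = 0.0585 I₀, giving I₀ = 948/0.0585 = 1.62e+04 lux.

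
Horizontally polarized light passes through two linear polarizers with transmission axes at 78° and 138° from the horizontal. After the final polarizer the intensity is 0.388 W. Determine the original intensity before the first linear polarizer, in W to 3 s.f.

I₀ ≈ 35.9 W

I₁ = I₀ cos²(78° − 0°) = I₀ cos²(78°) = 0.04323 I₀.
I₂ = I₁ cos²(138° − 78°) = 0.04323 I₀ · cos²(60°) = 0.01081 I₀.
So 0.388 W = 0.01081 I₀, giving I₀ = 0.388/0.01081 = 35.9 W.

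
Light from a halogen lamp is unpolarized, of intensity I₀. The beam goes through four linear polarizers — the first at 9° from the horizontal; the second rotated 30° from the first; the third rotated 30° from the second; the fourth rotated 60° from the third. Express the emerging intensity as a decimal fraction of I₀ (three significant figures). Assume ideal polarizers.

≈ 0.0703 I₀

Unpolarized light through the first polarizer → I₁ = ½ I₀, now polarized at 9°.
I₂ = I₁ cos²(30°) = 0.5 · 0.75 I₀ = 0.375 I₀.
I₃ = I₂ cos²(30°) = 0.375 · 0.75 I₀ = 0.2813 I₀.
I₄ = I₃ cos²(60°) = 0.2813 · 0.25 I₀ = 0.07031 I₀.
Transmitted fraction = 0.07031.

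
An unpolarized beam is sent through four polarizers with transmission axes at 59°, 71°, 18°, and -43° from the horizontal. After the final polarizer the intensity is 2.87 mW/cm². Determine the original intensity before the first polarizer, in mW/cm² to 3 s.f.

I₀ ≈ 70.5 mW/cm²

Unpolarized light through the first polarizer → I₁ = ½ I₀, now polarized at 59°.
I₂ = I₁ cos²(71° − 59°) = 0.5 I₀ · cos²(12°) = 0.4784 I₀.
I₃ = I₂ cos²(18° − 71°) = 0.4784 I₀ · cos²(53°) = 0.1733 I₀.
I₄ = I₃ cos²(-43° − 18°) = 0.1733 I₀ · cos²(61°) = 0.04072 I₀.
So 2.87 mW/cm² = 0.04072 I₀, giving I₀ = 2.87/0.04072 = 70.47 mW/cm².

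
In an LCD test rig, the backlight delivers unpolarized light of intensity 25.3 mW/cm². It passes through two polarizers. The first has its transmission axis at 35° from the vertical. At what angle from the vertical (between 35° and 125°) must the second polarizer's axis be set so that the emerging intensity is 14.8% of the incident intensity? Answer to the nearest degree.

θ ≈ 92°

Unpolarized light through the first polarizer → I₁ = ½ I₀, now polarized at 35°.
Need I₂/I₀ = 0.148, so cos²(θ − 35°) = 0.148 / 0.5 = 0.296.
θ − 35° = arccos(√0.296) = 57.0°, giving θ ≈ 35 + 57.0 = 92.0°.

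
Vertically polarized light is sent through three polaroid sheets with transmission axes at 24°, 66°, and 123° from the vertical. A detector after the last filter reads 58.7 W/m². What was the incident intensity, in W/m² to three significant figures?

I₀ ≈ 429 W/m²

By Malus's law, I₁ = I₀ cos²(24° − 0°) = I₀ cos²(24°) = 0.8346 I₀.
I₂ = I₁ cos²(66° − 24°) = 0.8346 I₀ · cos²(42°) = 0.4609 I₀.
I₃ = I₂ cos²(123° − 66°) = 0.4609 I₀ · cos²(57°) = 0.1367 I₀.
So 58.7 W/m² = 0.1367 I₀, giving I₀ = 58.7/0.1367 = 429.4 W/m².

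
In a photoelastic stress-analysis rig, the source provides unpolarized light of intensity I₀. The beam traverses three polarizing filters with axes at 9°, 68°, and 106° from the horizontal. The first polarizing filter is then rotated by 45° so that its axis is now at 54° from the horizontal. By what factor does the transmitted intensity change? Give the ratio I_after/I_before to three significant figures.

Before rotation:
Unpolarized light through the first polarizer → I₁ = ½ I₀, now polarized at 9°.
I₂ = I₁ cos²(68° − 9°) = 0.5 I₀ · cos²(59°) = 0.1326 I₀.
I₃ = I₂ cos²(106° − 68°) = 0.1326 I₀ · cos²(38°) = 0.08236 I₀.
After rotation:
Unpolarized light through the first polarizer → I₁ = ½ I₀, now polarized at 54°.
I₂ = I₁ cos²(68° − 54°) = 0.5 I₀ · cos²(14°) = 0.4707 I₀.
I₃ = I₂ cos²(106° − 68°) = 0.4707 I₀ · cos²(38°) = 0.2923 I₀.
Ratio = 0.2923 / 0.08236 = 3.549.

I_new/I_old ≈ 3.55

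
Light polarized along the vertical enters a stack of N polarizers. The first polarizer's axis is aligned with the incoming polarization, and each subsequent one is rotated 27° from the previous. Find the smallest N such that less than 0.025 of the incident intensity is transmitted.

First polarizer is aligned with the polarization: full transmission.
Each further stage multiplies by cos²(27°) = 0.7939.
After N polarizers: T = 0.7939^(N−1). Require T < 0.025 ⇒ N−1 > ln(0.025)/ln(0.7939) = 15.98, so N−1 ≥ 16 and N = 17.
Check: N=17 gives T = 0.0249 < 0.025; N=16 gives T = 0.03136.

N = 17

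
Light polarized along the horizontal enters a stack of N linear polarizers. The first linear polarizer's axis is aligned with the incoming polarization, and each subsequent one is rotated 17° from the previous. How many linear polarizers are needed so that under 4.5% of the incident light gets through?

N = 36

First polarizer is aligned with the polarization: full transmission.
Each further stage multiplies by cos²(17°) = 0.9145.
After N polarizers: T = 0.9145^(N−1). Require T < 0.045 ⇒ N−1 > ln(0.045)/ln(0.9145) = 34.70, so N−1 ≥ 35 and N = 36.
Check: N=36 gives T = 0.04383 < 0.045; N=35 gives T = 0.04792.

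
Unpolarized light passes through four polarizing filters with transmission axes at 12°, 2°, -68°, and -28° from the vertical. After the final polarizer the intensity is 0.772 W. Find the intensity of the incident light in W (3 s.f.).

Unpolarized light through the first polarizer → I₁ = ½ I₀, now polarized at 12°.
I₂ = I₁ cos²(2° − 12°) = 0.5 I₀ · cos²(10°) = 0.4849 I₀.
I₃ = I₂ cos²(-68° − 2°) = 0.4849 I₀ · cos²(70°) = 0.05673 I₀.
I₄ = I₃ cos²(-28° + 68°) = 0.05673 I₀ · cos²(40°) = 0.03329 I₀.
So 0.772 W = 0.03329 I₀, giving I₀ = 0.772/0.03329 = 23.19 W.

I₀ ≈ 23.2 W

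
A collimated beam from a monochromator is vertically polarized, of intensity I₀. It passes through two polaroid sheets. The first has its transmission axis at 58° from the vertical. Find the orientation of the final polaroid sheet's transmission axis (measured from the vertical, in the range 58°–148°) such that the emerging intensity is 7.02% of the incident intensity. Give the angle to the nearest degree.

θ ≈ 118°

By Malus's law, I₁ = I₀ cos²(58° − 0°) = I₀ cos²(58°) = 0.2808 I₀.
Need I₂/I₀ = 0.0702, so cos²(θ − 58°) = 0.0702 / 0.2808 = 0.25.
θ − 58° = arccos(√0.25) = 60.0°, giving θ ≈ 58 + 60.0 = 118.0°.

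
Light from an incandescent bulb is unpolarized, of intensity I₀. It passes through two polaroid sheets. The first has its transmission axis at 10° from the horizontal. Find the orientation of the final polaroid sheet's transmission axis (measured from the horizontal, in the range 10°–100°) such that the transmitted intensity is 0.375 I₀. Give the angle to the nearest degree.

θ ≈ 40°

Unpolarized light through the first polarizer → I₁ = ½ I₀, now polarized at 10°.
Need I₂/I₀ = 0.375, so cos²(θ − 10°) = 0.375 / 0.5 = 0.75.
θ − 10° = arccos(√0.75) = 30.0°, giving θ ≈ 10 + 30.0 = 40.0°.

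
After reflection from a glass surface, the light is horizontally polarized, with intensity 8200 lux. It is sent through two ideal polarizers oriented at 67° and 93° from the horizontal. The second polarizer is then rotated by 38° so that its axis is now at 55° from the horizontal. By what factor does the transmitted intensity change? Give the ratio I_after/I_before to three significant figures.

Before rotation:
By Malus's law, I₁ = I₀ cos²(67° − 0°) = I₀ cos²(67°) = 0.1527 I₀.
I₂ = I₁ cos²(93° − 67°) = 0.1527 I₀ · cos²(26°) = 0.1233 I₀.
After rotation:
I₁ = I₀ cos²(67° − 0°) = I₀ cos²(67°) = 0.1527 I₀.
I₂ = I₁ cos²(55° − 67°) = 0.1527 I₀ · cos²(12°) = 0.1461 I₀.
Ratio = 0.1461 / 0.1233 = 1.184.

I_new/I_old ≈ 1.18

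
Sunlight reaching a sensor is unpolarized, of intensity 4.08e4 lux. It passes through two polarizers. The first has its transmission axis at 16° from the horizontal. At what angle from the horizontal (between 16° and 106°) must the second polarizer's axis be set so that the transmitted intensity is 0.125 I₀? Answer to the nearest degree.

θ ≈ 76°

Unpolarized light through the first polarizer → I₁ = ½ I₀, now polarized at 16°.
Need I₂/I₀ = 0.125, so cos²(θ − 16°) = 0.125 / 0.5 = 0.25.
θ − 16° = arccos(√0.25) = 60.0°, giving θ ≈ 16 + 60.0 = 76.0°.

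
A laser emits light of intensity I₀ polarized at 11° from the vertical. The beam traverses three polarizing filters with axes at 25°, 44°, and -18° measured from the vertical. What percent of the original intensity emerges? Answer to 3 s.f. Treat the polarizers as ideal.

I₁ = I₀ cos²(25° − 11°) = I₀ cos²(14°) = 0.9415 I₀.
I₂ = I₁ cos²(44° − 25°) = 0.9415 I₀ · cos²(19°) = 0.8417 I₀.
I₃ = I₂ cos²(-18° − 44°) = 0.8417 I₀ · cos²(62°) = 0.1855 I₀.
That is 18.55% of the incident intensity.

≈ 18.6%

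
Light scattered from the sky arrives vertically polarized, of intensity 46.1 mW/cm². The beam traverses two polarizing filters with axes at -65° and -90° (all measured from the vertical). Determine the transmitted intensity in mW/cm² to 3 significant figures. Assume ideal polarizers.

I₁ = 46.1 mW/cm² · cos²(65°) = 8.234 mW/cm².
I₂ = I₁ · cos²(25°) = 8.234 · 0.8214 = 6.763 mW/cm².

I ≈ 6.76 mW/cm²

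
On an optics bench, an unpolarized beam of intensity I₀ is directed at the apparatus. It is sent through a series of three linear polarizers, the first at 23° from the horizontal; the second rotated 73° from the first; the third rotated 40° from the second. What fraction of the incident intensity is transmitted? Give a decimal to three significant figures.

≈ 0.0251 I₀

Unpolarized light through the first polarizer → I₁ = ½ I₀, now polarized at 23°.
I₂ = I₁ cos²(73°) = 0.5 · 0.08548 I₀ = 0.04274 I₀.
I₃ = I₂ cos²(40°) = 0.04274 · 0.5868 I₀ = 0.02508 I₀.
Transmitted fraction = 0.02508.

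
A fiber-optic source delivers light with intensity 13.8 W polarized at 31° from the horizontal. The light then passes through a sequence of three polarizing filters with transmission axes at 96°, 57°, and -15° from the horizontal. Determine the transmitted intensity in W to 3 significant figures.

I ≈ 0.142 W

I₁ = 13.8 W · cos²(65°) = 2.465 W.
I₂ = I₁ · cos²(39°) = 2.465 · 0.604 = 1.489 W.
I₃ = I₂ · cos²(72°) = 1.489 · 0.09549 = 0.1421 W.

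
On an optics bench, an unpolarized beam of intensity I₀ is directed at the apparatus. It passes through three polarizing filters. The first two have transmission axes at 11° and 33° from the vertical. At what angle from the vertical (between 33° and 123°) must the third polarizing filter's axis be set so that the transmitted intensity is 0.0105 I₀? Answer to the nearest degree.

Unpolarized light through the first polarizer → I₁ = ½ I₀, now polarized at 11°.
I₂ = I₁ cos²(33° − 11°) = 0.5 I₀ · cos²(22°) = 0.4298 I₀.
Need I₃/I₀ = 0.0105, so cos²(θ − 33°) = 0.0105 / 0.4298 = 0.02443.
θ − 33° = arccos(√0.02443) = 81.0°, giving θ ≈ 33 + 81.0 = 114.0°.

θ ≈ 114°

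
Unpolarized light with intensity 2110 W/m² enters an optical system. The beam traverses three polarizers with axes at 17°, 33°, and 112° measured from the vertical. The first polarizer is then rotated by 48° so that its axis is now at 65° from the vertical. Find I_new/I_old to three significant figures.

I_new/I_old ≈ 0.778

Before rotation:
Unpolarized light through the first polarizer → I₁ = ½ I₀, now polarized at 17°.
I₂ = I₁ cos²(33° − 17°) = 0.5 I₀ · cos²(16°) = 0.462 I₀.
I₃ = I₂ cos²(112° − 33°) = 0.462 I₀ · cos²(79°) = 0.01682 I₀.
After rotation:
Unpolarized light through the first polarizer → I₁ = ½ I₀, now polarized at 65°.
I₂ = I₁ cos²(33° − 65°) = 0.5 I₀ · cos²(32°) = 0.3596 I₀.
I₃ = I₂ cos²(112° − 33°) = 0.3596 I₀ · cos²(79°) = 0.01309 I₀.
Ratio = 0.01309 / 0.01682 = 0.7783.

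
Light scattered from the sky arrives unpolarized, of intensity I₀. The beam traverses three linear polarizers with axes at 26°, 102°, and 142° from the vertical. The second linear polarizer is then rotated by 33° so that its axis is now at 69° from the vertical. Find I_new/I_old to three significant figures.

Before rotation:
Unpolarized light through the first polarizer → I₁ = ½ I₀, now polarized at 26°.
I₂ = I₁ cos²(102° − 26°) = 0.5 I₀ · cos²(76°) = 0.02926 I₀.
I₃ = I₂ cos²(142° − 102°) = 0.02926 I₀ · cos²(40°) = 0.01717 I₀.
After rotation:
Unpolarized light through the first polarizer → I₁ = ½ I₀, now polarized at 26°.
I₂ = I₁ cos²(69° − 26°) = 0.5 I₀ · cos²(43°) = 0.2674 I₀.
I₃ = I₂ cos²(142° − 69°) = 0.2674 I₀ · cos²(73°) = 0.02286 I₀.
Ratio = 0.02286 / 0.01717 = 1.331.

I_new/I_old ≈ 1.33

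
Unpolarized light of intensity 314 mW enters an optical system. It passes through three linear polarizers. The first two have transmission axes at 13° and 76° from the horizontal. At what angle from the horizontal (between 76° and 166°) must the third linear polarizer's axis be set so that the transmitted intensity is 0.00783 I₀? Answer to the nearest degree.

θ ≈ 150°

Unpolarized light through the first polarizer → I₁ = ½ I₀, now polarized at 13°.
I₂ = I₁ cos²(76° − 13°) = 0.5 I₀ · cos²(63°) = 0.1031 I₀.
Need I₃/I₀ = 0.00783, so cos²(θ − 76°) = 0.00783 / 0.1031 = 0.07598.
θ − 76° = arccos(√0.07598) = 74.0°, giving θ ≈ 76 + 74.0 = 150.0°.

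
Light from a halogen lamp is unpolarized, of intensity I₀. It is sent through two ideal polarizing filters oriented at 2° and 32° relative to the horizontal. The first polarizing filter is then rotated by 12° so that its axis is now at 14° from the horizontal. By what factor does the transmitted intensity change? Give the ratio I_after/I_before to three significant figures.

Before rotation:
Unpolarized light through the first polarizer → I₁ = ½ I₀, now polarized at 2°.
I₂ = I₁ cos²(32° − 2°) = 0.5 I₀ · cos²(30°) = 0.375 I₀.
After rotation:
Unpolarized light through the first polarizer → I₁ = ½ I₀, now polarized at 14°.
I₂ = I₁ cos²(32° − 14°) = 0.5 I₀ · cos²(18°) = 0.4523 I₀.
Ratio = 0.4523 / 0.375 = 1.206.

I_new/I_old ≈ 1.21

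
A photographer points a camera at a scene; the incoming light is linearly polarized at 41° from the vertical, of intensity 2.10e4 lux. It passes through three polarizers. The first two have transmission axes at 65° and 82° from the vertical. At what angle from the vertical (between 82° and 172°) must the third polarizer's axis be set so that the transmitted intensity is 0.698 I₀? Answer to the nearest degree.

θ ≈ 99°

By Malus's law, I₁ = I₀ cos²(65° − 41°) = I₀ cos²(24°) = 0.8346 I₀.
I₂ = I₁ cos²(82° − 65°) = 0.8346 I₀ · cos²(17°) = 0.7632 I₀.
Need I₃/I₀ = 0.698, so cos²(θ − 82°) = 0.698 / 0.7632 = 0.9145.
θ − 82° = arccos(√0.9145) = 17.0°, giving θ ≈ 82 + 17.0 = 99.0°.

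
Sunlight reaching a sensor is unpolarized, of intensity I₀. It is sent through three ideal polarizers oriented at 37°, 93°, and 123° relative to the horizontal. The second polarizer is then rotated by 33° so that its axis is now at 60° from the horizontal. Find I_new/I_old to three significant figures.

I_new/I_old ≈ 0.745

Before rotation:
Unpolarized light through the first polarizer → I₁ = ½ I₀, now polarized at 37°.
I₂ = I₁ cos²(93° − 37°) = 0.5 I₀ · cos²(56°) = 0.1563 I₀.
I₃ = I₂ cos²(123° − 93°) = 0.1563 I₀ · cos²(30°) = 0.1173 I₀.
After rotation:
Unpolarized light through the first polarizer → I₁ = ½ I₀, now polarized at 37°.
I₂ = I₁ cos²(60° − 37°) = 0.5 I₀ · cos²(23°) = 0.4237 I₀.
I₃ = I₂ cos²(123° − 60°) = 0.4237 I₀ · cos²(63°) = 0.08732 I₀.
Ratio = 0.08732 / 0.1173 = 0.7447.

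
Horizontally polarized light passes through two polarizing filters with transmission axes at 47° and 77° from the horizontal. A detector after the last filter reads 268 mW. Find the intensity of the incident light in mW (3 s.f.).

I₀ ≈ 768 mW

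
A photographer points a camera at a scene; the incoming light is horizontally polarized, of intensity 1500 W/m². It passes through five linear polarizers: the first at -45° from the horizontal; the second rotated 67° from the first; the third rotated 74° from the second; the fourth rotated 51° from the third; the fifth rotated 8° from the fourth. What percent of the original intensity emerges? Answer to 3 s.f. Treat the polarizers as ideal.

≈ 0.225%

I₁ = 1500 W/m² · cos²(45°) = 750 W/m².
I₂ = I₁ · cos²(67°) = 750 · 0.1527 = 114.5 W/m².
I₃ = I₂ · cos²(74°) = 114.5 · 0.07598 = 8.699 W/m².
I₄ = I₃ · cos²(51°) = 8.699 · 0.396 = 3.445 W/m².
I₅ = I₄ · cos²(8°) = 3.445 · 0.9806 = 3.379 W/m².
That is 0.2252% of the incident intensity.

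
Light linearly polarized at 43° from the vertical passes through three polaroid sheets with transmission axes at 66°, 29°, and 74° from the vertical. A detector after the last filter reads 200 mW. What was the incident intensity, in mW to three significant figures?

I₀ ≈ 740 mW

I₁ = I₀ cos²(66° − 43°) = I₀ cos²(23°) = 0.8473 I₀.
I₂ = I₁ cos²(29° − 66°) = 0.8473 I₀ · cos²(37°) = 0.5404 I₀.
I₃ = I₂ cos²(74° − 29°) = 0.5404 I₀ · cos²(45°) = 0.2702 I₀.
So 200 mW = 0.2702 I₀, giving I₀ = 200/0.2702 = 740.1 mW.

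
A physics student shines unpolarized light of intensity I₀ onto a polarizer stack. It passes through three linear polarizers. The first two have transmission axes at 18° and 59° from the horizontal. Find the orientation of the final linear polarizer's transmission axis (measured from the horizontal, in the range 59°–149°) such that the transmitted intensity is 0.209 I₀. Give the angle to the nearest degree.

Unpolarized light through the first polarizer → I₁ = ½ I₀, now polarized at 18°.
I₂ = I₁ cos²(59° − 18°) = 0.5 I₀ · cos²(41°) = 0.2848 I₀.
Need I₃/I₀ = 0.209, so cos²(θ − 59°) = 0.209 / 0.2848 = 0.7339.
θ − 59° = arccos(√0.7339) = 31.1°, giving θ ≈ 59 + 31.1 = 90.1°.

θ ≈ 90°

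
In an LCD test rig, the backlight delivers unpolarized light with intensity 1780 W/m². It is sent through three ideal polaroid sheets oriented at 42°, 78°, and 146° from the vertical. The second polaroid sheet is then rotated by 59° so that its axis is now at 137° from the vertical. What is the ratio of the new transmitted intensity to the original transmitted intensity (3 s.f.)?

I_new/I_old ≈ 0.0807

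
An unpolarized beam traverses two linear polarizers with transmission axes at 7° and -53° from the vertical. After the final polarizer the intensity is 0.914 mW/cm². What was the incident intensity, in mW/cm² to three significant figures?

I₀ ≈ 7.31 mW/cm²

Unpolarized light through the first polarizer → I₁ = ½ I₀, now polarized at 7°.
I₂ = I₁ cos²(-53° − 7°) = 0.5 I₀ · cos²(60°) = 0.125 I₀.
So 0.914 mW/cm² = 0.125 I₀, giving I₀ = 0.914/0.125 = 7.312 mW/cm².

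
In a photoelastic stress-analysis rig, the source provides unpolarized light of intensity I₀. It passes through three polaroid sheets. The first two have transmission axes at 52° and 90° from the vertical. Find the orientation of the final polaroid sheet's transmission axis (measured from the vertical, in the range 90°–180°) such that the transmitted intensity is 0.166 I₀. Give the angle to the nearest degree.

θ ≈ 133°

Unpolarized light through the first polarizer → I₁ = ½ I₀, now polarized at 52°.
I₂ = I₁ cos²(90° − 52°) = 0.5 I₀ · cos²(38°) = 0.3105 I₀.
Need I₃/I₀ = 0.166, so cos²(θ − 90°) = 0.166 / 0.3105 = 0.5347.
θ − 90° = arccos(√0.5347) = 43.0°, giving θ ≈ 90 + 43.0 = 133.0°.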